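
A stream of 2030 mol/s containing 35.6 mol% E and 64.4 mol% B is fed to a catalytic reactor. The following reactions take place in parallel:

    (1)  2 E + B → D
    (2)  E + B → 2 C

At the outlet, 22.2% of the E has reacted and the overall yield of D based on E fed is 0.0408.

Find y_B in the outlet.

0.597

Yield of D: 1ξ₁ / 722.7 = 0.0408 → ξ₁ = 29.49 mol/s.
Conversion of E: 2ξ₁ + 1ξ₂ = 0.222 × 722.7 = 160.4 → ξ₂ = 101.5 mol/s.
Outlet amounts (n = n₀ + Σ ν·ξ):
  E: 722.7 − 2(29.49) − 1(101.5) = 562.2
  B: 1307 − 1(29.49) − 1(101.5) = 1176
  D: 0 + 1(29.49) = 29.49
  C: 0 + 2(101.5) = 202.9
Total out = 1971 mol/s; y_B = 1176 / 1971 = 0.5968.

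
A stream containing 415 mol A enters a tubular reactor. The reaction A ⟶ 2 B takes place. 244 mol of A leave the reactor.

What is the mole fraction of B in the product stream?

For A: n = n₀ − 1ξ → 244 = 415 − 1ξ, giving ξ = 171 mol.
Outlet amounts (n = n₀ + ν ξ):
  A: 415 − 1(171) = 244
  B: 0 + 2(171) = 342
Total out = 586 mol; y_B = 342 / 586 = 0.5836.

0.584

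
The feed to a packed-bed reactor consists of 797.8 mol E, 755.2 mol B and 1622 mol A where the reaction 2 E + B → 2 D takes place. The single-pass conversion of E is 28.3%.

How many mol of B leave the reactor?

E reacted = 0.283 × 797.8 = 225.8 mol; ν_E = −2, so ξ = 225.8/2 = 112.9 mol.
Outlet amounts (n = n₀ + ν ξ):
  E: 797.8 − 2(112.9) = 572
  B: 755.2 − 1(112.9) = 642.3
  D: 0 + 2(112.9) = 225.8
  A: 1622 (inert)

642 mol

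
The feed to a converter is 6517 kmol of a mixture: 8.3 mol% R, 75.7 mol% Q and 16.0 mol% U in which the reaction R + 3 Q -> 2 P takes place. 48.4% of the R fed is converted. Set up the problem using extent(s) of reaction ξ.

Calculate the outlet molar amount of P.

R reacted = 0.484 × 540.9 = 261.8 kmol; ν_R = −1, so ξ = 261.8/1 = 261.8 kmol.
Outlet amounts (n = n₀ + ν ξ):
  R: 540.9 − 1(261.8) = 279.1
  Q: 4933 − 3(261.8) = 4148
  P: 0 + 2(261.8) = 523.6
  U: 1043 (inert)

524 kmol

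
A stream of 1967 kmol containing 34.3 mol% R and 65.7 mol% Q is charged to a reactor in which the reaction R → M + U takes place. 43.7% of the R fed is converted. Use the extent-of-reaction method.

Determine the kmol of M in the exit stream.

295 kmol

R reacted = 0.437 × 674.7 = 294.8 kmol; ν_R = −1, so ξ = 294.8/1 = 294.8 kmol.
Outlet amounts (n = n₀ + ν ξ):
  R: 674.7 − 1(294.8) = 379.8
  M: 0 + 1(294.8) = 294.8
  U: 0 + 1(294.8) = 294.8
  Q: 1292 (inert)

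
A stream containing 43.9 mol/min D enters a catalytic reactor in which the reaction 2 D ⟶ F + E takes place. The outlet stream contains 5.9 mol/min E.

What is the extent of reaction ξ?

ξ = 5.9 mol/min

For E: n = n₀ + 1ξ → 5.9 = 0 + 1ξ, giving ξ = 5.9 mol/min.
Outlet amounts (n = n₀ + ν ξ):
  D: 43.9 − 2(5.9) = 32.1
  F: 0 + 1(5.9) = 5.9
  E: 0 + 1(5.9) = 5.9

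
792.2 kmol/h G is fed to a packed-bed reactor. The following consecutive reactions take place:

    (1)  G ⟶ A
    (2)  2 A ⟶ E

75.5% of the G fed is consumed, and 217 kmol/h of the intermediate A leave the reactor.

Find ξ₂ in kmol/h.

Conversion of G: G consumed = 1ξ₁ = 0.755 × 792.2 → ξ₁ = 598.1 kmol/h.
A balance: n_A = 0 + 1ξ₁ − 2ξ₂ = 217 → ξ₂ = (1·598.1 − 217)/2 = 190.6 kmol/h.
Outlet amounts (n = n₀ + Σ ν·ξ):
  G: 792.2 − 1(598.1) = 194.1
  A: 0 + 1(598.1) − 2(190.6) = 217
  E: 0 + 1(190.6) = 190.6

ξ₂ = 191 kmol/h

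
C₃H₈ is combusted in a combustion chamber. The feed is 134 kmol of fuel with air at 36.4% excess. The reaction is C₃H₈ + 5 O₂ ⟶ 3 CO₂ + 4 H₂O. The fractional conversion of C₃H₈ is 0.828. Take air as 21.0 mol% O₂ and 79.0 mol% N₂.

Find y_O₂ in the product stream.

0.0781

Stoichiometric O₂ = 5 × 134 = 670 kmol; O₂ fed = 670 × 1.364 = 913.9 kmol.
N₂ fed = 913.9 × 79/21 = 3438 kmol.
Fuel reacted = 0.828 × 134 → ξ = 111 kmol.
Outlet (n = n₀ + ν ξ):
  C₃H₈: 134 − 1(111) = 23.05
  O₂: 913.9 − 5(111) = 359.1
  N₂: 3438 (inert)
  CO₂: 0 + 3(111) = 332.9
  H₂O: 0 + 4(111) = 443.8
Total out = 4597 kmol; y_O₂ = 359.1 / 4597 = 0.07812.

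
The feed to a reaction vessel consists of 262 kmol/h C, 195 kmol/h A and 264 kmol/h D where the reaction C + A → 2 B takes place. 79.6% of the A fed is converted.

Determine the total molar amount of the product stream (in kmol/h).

A reacted = 0.796 × 195 = 155.2 kmol/h; ν_A = −1, so ξ = 155.2/1 = 155.2 kmol/h.
Outlet amounts (n = n₀ + ν ξ):
  C: 262 − 1(155.2) = 106.8
  A: 195 − 1(155.2) = 39.78
  B: 0 + 2(155.2) = 310.4
  D: 264 (inert)
Total out = 106.8 + 39.78 + 310.4 + 264 = 721 kmol/h.

721 kmol/h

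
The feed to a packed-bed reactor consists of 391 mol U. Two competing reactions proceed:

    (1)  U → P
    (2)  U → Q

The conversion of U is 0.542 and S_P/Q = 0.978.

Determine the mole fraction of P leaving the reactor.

Conversion of U: U consumed = 0.542 × 391 = 211.9 mol = 1ξ₁ + 1ξ₂.
Selectivity: 1ξ₁ / (1ξ₂) = 0.978 → ξ₁ = 0.978 ξ₂.
Substitute: (1·0.978 + 1) ξ₂ = 211.9 → ξ₂ = 107.1 mol, ξ₁ = 104.8 mol.
Outlet amounts (n = n₀ + Σ ν·ξ):
  U: 391 − 1(104.8) − 1(107.1) = 179.1
  P: 0 + 1(104.8) = 104.8
  Q: 0 + 1(107.1) = 107.1
Total out = 391 mol; y_P = 104.8 / 391 = 0.268.

0.268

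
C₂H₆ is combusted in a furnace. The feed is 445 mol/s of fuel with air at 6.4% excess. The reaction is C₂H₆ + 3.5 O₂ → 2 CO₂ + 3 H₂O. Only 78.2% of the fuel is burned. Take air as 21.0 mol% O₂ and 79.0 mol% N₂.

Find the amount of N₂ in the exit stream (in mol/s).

6230 mol/s

Stoichiometric O₂ = 3.5 × 445 = 1558 mol/s; O₂ fed = 1558 × 1.064 = 1657 mol/s.
N₂ fed = 1657 × 79/21 = 6234 mol/s.
Fuel reacted = 0.782 × 445 → ξ = 348 mol/s.
Outlet (n = n₀ + ν ξ):
  C₂H₆: 445 − 1(348) = 97.01
  O₂: 1657 − 3.5(348) = 439.2
  N₂: 6234 (inert)
  CO₂: 0 + 2(348) = 696
  H₂O: 0 + 3(348) = 1044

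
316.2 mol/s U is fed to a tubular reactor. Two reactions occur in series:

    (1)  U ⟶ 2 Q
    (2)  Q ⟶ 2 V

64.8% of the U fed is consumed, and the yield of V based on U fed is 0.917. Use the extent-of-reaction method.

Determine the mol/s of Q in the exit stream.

265 mol/s

Conversion of U: U consumed = 1ξ₁ = 0.648 × 316.2 → ξ₁ = 204.9 mol/s.
Yield of V: 2ξ₂ / 316.2 = 0.917 → ξ₂ = 145 mol/s.
Outlet amounts (n = n₀ + Σ ν·ξ):
  U: 316.2 − 1(204.9) = 111.3
  Q: 0 + 2(204.9) − 1(145) = 264.8
  V: 0 + 2(145) = 290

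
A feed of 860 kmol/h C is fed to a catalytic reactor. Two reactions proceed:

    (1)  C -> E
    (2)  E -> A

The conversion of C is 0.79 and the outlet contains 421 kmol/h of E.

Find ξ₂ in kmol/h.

Conversion of C: C consumed = 1ξ₁ = 0.79 × 860 → ξ₁ = 679.4 kmol/h.
E balance: n_E = 0 + 1ξ₁ − 1ξ₂ = 421 → ξ₂ = (1·679.4 − 421)/1 = 258.4 kmol/h.
Outlet amounts (n = n₀ + Σ ν·ξ):
  C: 860 − 1(679.4) = 180.6
  E: 0 + 1(679.4) − 1(258.4) = 421
  A: 0 + 1(258.4) = 258.4

ξ₂ = 258 kmol/h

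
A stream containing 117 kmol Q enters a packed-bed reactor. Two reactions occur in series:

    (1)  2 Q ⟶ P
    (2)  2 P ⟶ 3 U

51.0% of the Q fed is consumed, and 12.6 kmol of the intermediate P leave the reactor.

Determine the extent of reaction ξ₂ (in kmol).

Conversion of Q: Q consumed = 2ξ₁ = 0.51 × 117 → ξ₁ = 29.84 kmol.
P balance: n_P = 0 + 1ξ₁ − 2ξ₂ = 12.6 → ξ₂ = (1·29.84 − 12.6)/2 = 8.617 kmol.
Outlet amounts (n = n₀ + Σ ν·ξ):
  Q: 117 − 2(29.84) = 57.33
  P: 0 + 1(29.84) − 2(8.617) = 12.6
  U: 0 + 3(8.617) = 25.85

ξ₂ = 8.62 kmol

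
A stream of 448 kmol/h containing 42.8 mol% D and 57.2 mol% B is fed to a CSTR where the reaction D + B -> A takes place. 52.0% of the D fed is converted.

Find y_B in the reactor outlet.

0.449

D reacted = 0.52 × 191.7 = 99.71 kmol/h; ν_D = −1, so ξ = 99.71/1 = 99.71 kmol/h.
Outlet amounts (n = n₀ + ν ξ):
  D: 191.7 − 1(99.71) = 92.04
  B: 256.3 − 1(99.71) = 156.5
  A: 0 + 1(99.71) = 99.71
Total out = 348.3 kmol/h; y_B = 156.5 / 348.3 = 0.4495.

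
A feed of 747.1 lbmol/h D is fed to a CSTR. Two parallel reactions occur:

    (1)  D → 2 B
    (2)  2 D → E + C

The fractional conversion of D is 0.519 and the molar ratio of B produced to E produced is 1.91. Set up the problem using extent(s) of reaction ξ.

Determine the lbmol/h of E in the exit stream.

131 lbmol/h

Conversion of D: D consumed = 0.519 × 747.1 = 387.7 lbmol/h = 1ξ₁ + 2ξ₂.
Selectivity: 2ξ₁ / (1ξ₂) = 1.91 → ξ₁ = 0.955 ξ₂.
Substitute: (1·0.955 + 2) ξ₂ = 387.7 → ξ₂ = 131.2 lbmol/h, ξ₁ = 125.3 lbmol/h.
Outlet amounts (n = n₀ + Σ ν·ξ):
  D: 747.1 − 1(125.3) − 2(131.2) = 359.4
  B: 0 + 2(125.3) = 250.6
  E: 0 + 1(131.2) = 131.2
  C: 0 + 1(131.2) = 131.2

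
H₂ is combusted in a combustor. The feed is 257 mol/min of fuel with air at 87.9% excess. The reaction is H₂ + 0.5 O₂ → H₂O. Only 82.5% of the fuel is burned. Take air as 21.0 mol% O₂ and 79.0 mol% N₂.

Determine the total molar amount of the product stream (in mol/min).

1300 mol/min

Stoichiometric O₂ = 0.5 × 257 = 128.5 mol/min; O₂ fed = 128.5 × 1.879 = 241.5 mol/min.
N₂ fed = 241.5 × 79/21 = 908.3 mol/min.
Fuel reacted = 0.825 × 257 → ξ = 212 mol/min.
Outlet (n = n₀ + ν ξ):
  H₂: 257 − 1(212) = 44.98
  O₂: 241.5 − 0.5(212) = 135.4
  N₂: 908.3 (inert)
  H₂O: 0 + 1(212) = 212
Total out = 44.98 + 135.4 + 908.3 + 212 = 1301 mol/min.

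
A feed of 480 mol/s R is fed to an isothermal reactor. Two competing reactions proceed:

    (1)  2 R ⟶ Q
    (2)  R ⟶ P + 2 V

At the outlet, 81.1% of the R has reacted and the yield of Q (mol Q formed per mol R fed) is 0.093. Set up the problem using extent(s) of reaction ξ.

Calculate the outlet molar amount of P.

Yield of Q: 1ξ₁ / 480 = 0.093 → ξ₁ = 44.64 mol/s.
Conversion of R: 2ξ₁ + 1ξ₂ = 0.811 × 480 = 389.3 → ξ₂ = 300 mol/s.
Outlet amounts (n = n₀ + Σ ν·ξ):
  R: 480 − 2(44.64) − 1(300) = 90.72
  Q: 0 + 1(44.64) = 44.64
  P: 0 + 1(300) = 300
  V: 0 + 2(300) = 600

300 mol/s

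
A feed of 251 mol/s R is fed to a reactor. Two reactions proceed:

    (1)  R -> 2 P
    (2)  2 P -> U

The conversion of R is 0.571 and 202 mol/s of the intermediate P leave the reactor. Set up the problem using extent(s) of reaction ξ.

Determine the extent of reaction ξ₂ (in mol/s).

ξ₂ = 42.3 mol/s

Conversion of R: R consumed = 1ξ₁ = 0.571 × 251 → ξ₁ = 143.3 mol/s.
P balance: n_P = 0 + 2ξ₁ − 2ξ₂ = 202 → ξ₂ = (2·143.3 − 202)/2 = 42.32 mol/s.
Outlet amounts (n = n₀ + Σ ν·ξ):
  R: 251 − 1(143.3) = 107.7
  P: 0 + 2(143.3) − 2(42.32) = 202
  U: 0 + 1(42.32) = 42.32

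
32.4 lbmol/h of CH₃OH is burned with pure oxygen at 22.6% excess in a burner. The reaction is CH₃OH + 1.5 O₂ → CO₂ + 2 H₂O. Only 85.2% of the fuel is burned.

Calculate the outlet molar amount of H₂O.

55.2 lbmol/h

Stoichiometric O₂ = 1.5 × 32.4 = 48.6 lbmol/h; O₂ fed = 48.6 × 1.226 = 59.58 lbmol/h.
Fuel reacted = 0.852 × 32.4 → ξ = 27.6 lbmol/h.
Outlet (n = n₀ + ν ξ):
  CH₃OH: 32.4 − 1(27.6) = 4.795
  O₂: 59.58 − 1.5(27.6) = 18.18
  CO₂: 0 + 1(27.6) = 27.6
  H₂O: 0 + 2(27.6) = 55.21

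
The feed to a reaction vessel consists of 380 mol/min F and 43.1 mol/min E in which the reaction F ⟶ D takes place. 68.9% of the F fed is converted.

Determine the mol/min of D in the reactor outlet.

262 mol/min

F reacted = 0.689 × 380 = 261.8 mol/min; ν_F = −1, so ξ = 261.8/1 = 261.8 mol/min.
Outlet amounts (n = n₀ + ν ξ):
  F: 380 − 1(261.8) = 118.2
  D: 0 + 1(261.8) = 261.8
  E: 43.1 (inert)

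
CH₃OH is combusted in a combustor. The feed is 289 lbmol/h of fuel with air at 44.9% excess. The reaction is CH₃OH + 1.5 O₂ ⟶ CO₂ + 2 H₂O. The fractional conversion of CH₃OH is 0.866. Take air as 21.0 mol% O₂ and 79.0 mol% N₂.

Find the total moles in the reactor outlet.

Stoichiometric O₂ = 1.5 × 289 = 433.5 lbmol/h; O₂ fed = 433.5 × 1.449 = 628.1 lbmol/h.
N₂ fed = 628.1 × 79/21 = 2363 lbmol/h.
Fuel reacted = 0.866 × 289 → ξ = 250.3 lbmol/h.
Outlet (n = n₀ + ν ξ):
  CH₃OH: 289 − 1(250.3) = 38.73
  O₂: 628.1 − 1.5(250.3) = 252.7
  N₂: 2363 (inert)
  CO₂: 0 + 1(250.3) = 250.3
  H₂O: 0 + 2(250.3) = 500.5
Total out = 38.73 + 252.7 + 2363 + 250.3 + 500.5 = 3405 lbmol/h.

3410 lbmol/h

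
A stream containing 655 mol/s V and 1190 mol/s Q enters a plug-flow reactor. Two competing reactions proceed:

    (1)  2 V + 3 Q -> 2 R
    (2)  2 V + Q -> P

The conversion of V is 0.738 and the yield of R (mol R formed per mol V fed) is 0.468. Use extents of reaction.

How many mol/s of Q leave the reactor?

642 mol/s

Yield of R: 2ξ₁ / 655 = 0.468 → ξ₁ = 153.3 mol/s.
Conversion of V: 2ξ₁ + 2ξ₂ = 0.738 × 655 = 483.4 → ξ₂ = 88.42 mol/s.
Outlet amounts (n = n₀ + Σ ν·ξ):
  V: 655 − 2(153.3) − 2(88.42) = 171.6
  Q: 1190 − 3(153.3) − 1(88.42) = 641.8
  R: 0 + 2(153.3) = 306.5
  P: 0 + 1(88.42) = 88.42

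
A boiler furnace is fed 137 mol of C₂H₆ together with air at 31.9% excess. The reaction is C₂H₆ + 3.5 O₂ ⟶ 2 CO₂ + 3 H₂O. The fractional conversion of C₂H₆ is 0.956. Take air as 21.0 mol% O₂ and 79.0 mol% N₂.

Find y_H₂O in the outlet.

Stoichiometric O₂ = 3.5 × 137 = 479.5 mol; O₂ fed = 479.5 × 1.319 = 632.5 mol.
N₂ fed = 632.5 × 79/21 = 2379 mol.
Fuel reacted = 0.956 × 137 → ξ = 131 mol.
Outlet (n = n₀ + ν ξ):
  C₂H₆: 137 − 1(131) = 6.028
  O₂: 632.5 − 3.5(131) = 174.1
  N₂: 2379 (inert)
  CO₂: 0 + 2(131) = 261.9
  H₂O: 0 + 3(131) = 392.9
Total out = 3214 mol; y_H₂O = 392.9 / 3214 = 0.1222.

0.122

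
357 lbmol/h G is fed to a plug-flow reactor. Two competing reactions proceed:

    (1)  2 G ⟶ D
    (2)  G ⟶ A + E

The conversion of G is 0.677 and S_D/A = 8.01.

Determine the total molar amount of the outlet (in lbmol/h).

Conversion of G: G consumed = 0.677 × 357 = 241.7 lbmol/h = 2ξ₁ + 1ξ₂.
Selectivity: 1ξ₁ / (1ξ₂) = 8.01 → ξ₁ = 8.01 ξ₂.
Substitute: (2·8.01 + 1) ξ₂ = 241.7 → ξ₂ = 14.2 lbmol/h, ξ₁ = 113.7 lbmol/h.
Outlet amounts (n = n₀ + Σ ν·ξ):
  G: 357 − 2(113.7) − 1(14.2) = 115.3
  D: 0 + 1(113.7) = 113.7
  A: 0 + 1(14.2) = 14.2
  E: 0 + 1(14.2) = 14.2
Total out = 115.3 + 113.7 + 14.2 + 14.2 = 257.5 lbmol/h.

257 lbmol/h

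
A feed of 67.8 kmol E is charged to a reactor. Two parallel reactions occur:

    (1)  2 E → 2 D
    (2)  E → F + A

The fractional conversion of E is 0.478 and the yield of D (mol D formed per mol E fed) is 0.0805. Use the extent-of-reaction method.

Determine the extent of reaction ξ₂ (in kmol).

Yield of D: 2ξ₁ / 67.8 = 0.0805 → ξ₁ = 2.729 kmol.
Conversion of E: 2ξ₁ + 1ξ₂ = 0.478 × 67.8 = 32.41 → ξ₂ = 26.95 kmol.
Outlet amounts (n = n₀ + Σ ν·ξ):
  E: 67.8 − 2(2.729) − 1(26.95) = 35.39
  D: 0 + 2(2.729) = 5.458
  F: 0 + 1(26.95) = 26.95
  A: 0 + 1(26.95) = 26.95

ξ₂ = 27 kmol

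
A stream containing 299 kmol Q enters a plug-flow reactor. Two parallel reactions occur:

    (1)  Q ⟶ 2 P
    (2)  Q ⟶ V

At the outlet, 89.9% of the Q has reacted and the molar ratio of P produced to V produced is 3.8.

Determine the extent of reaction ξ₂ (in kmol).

ξ₂ = 92.7 kmol

Conversion of Q: Q consumed = 0.899 × 299 = 268.8 kmol = 1ξ₁ + 1ξ₂.
Selectivity: 2ξ₁ / (1ξ₂) = 3.8 → ξ₁ = 1.9 ξ₂.
Substitute: (1·1.9 + 1) ξ₂ = 268.8 → ξ₂ = 92.69 kmol, ξ₁ = 176.1 kmol.
Outlet amounts (n = n₀ + Σ ν·ξ):
  Q: 299 − 1(176.1) − 1(92.69) = 30.2
  P: 0 + 2(176.1) = 352.2
  V: 0 + 1(92.69) = 92.69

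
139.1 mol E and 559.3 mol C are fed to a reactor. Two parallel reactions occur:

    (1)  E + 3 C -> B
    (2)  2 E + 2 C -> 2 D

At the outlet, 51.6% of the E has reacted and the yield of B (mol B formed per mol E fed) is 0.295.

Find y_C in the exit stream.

Yield of B: 1ξ₁ / 139.1 = 0.295 → ξ₁ = 41.03 mol.
Conversion of E: 1ξ₁ + 2ξ₂ = 0.516 × 139.1 = 71.78 → ξ₂ = 15.37 mol.
Outlet amounts (n = n₀ + Σ ν·ξ):
  E: 139.1 − 1(41.03) − 2(15.37) = 67.32
  C: 559.3 − 3(41.03) − 2(15.37) = 405.5
  B: 0 + 1(41.03) = 41.03
  D: 0 + 2(15.37) = 30.74
Total out = 544.6 mol; y_C = 405.5 / 544.6 = 0.7446.

0.745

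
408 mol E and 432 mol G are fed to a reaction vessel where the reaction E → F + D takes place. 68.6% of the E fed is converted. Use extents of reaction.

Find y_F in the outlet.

0.25

E reacted = 0.686 × 408 = 279.9 mol; ν_E = −1, so ξ = 279.9/1 = 279.9 mol.
Outlet amounts (n = n₀ + ν ξ):
  E: 408 − 1(279.9) = 128.1
  F: 0 + 1(279.9) = 279.9
  D: 0 + 1(279.9) = 279.9
  G: 432 (inert)
Total out = 1120 mol; y_F = 279.9 / 1120 = 0.2499.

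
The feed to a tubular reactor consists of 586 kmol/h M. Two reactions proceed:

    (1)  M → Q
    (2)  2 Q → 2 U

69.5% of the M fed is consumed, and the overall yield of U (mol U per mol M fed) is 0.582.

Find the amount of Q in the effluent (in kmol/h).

Conversion of M: M consumed = 1ξ₁ = 0.695 × 586 → ξ₁ = 407.3 kmol/h.
Yield of U: 2ξ₂ / 586 = 0.582 → ξ₂ = 170.5 kmol/h.
Outlet amounts (n = n₀ + Σ ν·ξ):
  M: 586 − 1(407.3) = 178.7
  Q: 0 + 1(407.3) − 2(170.5) = 66.22
  U: 0 + 2(170.5) = 341.1

66.2 kmol/h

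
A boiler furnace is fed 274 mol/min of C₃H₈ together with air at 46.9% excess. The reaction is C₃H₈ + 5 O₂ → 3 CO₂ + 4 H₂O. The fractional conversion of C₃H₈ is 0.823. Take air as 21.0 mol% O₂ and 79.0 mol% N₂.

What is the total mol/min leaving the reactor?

Stoichiometric O₂ = 5 × 274 = 1370 mol/min; O₂ fed = 1370 × 1.469 = 2013 mol/min.
N₂ fed = 2013 × 79/21 = 7571 mol/min.
Fuel reacted = 0.823 × 274 → ξ = 225.5 mol/min.
Outlet (n = n₀ + ν ξ):
  C₃H₈: 274 − 1(225.5) = 48.5
  O₂: 2013 − 5(225.5) = 885
  N₂: 7571 (inert)
  CO₂: 0 + 3(225.5) = 676.5
  H₂O: 0 + 4(225.5) = 902
Total out = 48.5 + 885 + 7571 + 676.5 + 902 = 10080 mol/min.

10100 mol/min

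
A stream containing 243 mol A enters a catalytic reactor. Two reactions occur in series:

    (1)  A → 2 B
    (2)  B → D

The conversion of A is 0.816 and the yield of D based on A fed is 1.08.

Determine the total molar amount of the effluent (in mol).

441 mol

Conversion of A: A consumed = 1ξ₁ = 0.816 × 243 → ξ₁ = 198.3 mol.
Yield of D: 1ξ₂ / 243 = 1.08 → ξ₂ = 262.4 mol.
Outlet amounts (n = n₀ + Σ ν·ξ):
  A: 243 − 1(198.3) = 44.71
  B: 0 + 2(198.3) − 1(262.4) = 134.1
  D: 0 + 1(262.4) = 262.4
Total out = 44.71 + 134.1 + 262.4 = 441.3 mol.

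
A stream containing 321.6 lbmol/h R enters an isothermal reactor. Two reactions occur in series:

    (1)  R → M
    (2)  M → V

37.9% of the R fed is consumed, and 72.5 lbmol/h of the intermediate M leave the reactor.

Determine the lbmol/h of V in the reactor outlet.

49.4 lbmol/h

Conversion of R: R consumed = 1ξ₁ = 0.379 × 321.6 → ξ₁ = 121.9 lbmol/h.
M balance: n_M = 0 + 1ξ₁ − 1ξ₂ = 72.5 → ξ₂ = (1·121.9 − 72.5)/1 = 49.39 lbmol/h.
Outlet amounts (n = n₀ + Σ ν·ξ):
  R: 321.6 − 1(121.9) = 199.7
  M: 0 + 1(121.9) − 1(49.39) = 72.5
  V: 0 + 1(49.39) = 49.39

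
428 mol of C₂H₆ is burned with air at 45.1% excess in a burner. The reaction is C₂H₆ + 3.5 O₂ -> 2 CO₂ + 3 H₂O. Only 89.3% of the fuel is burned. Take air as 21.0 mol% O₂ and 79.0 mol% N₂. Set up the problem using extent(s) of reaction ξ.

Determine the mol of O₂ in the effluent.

Stoichiometric O₂ = 3.5 × 428 = 1498 mol; O₂ fed = 1498 × 1.451 = 2174 mol.
N₂ fed = 2174 × 79/21 = 8177 mol.
Fuel reacted = 0.893 × 428 → ξ = 382.2 mol.
Outlet (n = n₀ + ν ξ):
  C₂H₆: 428 − 1(382.2) = 45.8
  O₂: 2174 − 3.5(382.2) = 835.9
  N₂: 8177 (inert)
  CO₂: 0 + 2(382.2) = 764.4
  H₂O: 0 + 3(382.2) = 1147

836 mol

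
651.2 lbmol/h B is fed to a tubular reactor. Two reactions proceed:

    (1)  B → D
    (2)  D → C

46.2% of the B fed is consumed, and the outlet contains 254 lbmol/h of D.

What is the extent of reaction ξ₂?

Conversion of B: B consumed = 1ξ₁ = 0.462 × 651.2 → ξ₁ = 300.9 lbmol/h.
D balance: n_D = 0 + 1ξ₁ − 1ξ₂ = 254 → ξ₂ = (1·300.9 − 254)/1 = 46.85 lbmol/h.
Outlet amounts (n = n₀ + Σ ν·ξ):
  B: 651.2 − 1(300.9) = 350.3
  D: 0 + 1(300.9) − 1(46.85) = 254
  C: 0 + 1(46.85) = 46.85

ξ₂ = 46.9 lbmol/h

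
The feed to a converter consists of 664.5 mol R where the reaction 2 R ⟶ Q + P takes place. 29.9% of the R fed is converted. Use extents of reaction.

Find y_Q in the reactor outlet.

R reacted = 0.299 × 664.5 = 198.7 mol; ν_R = −2, so ξ = 198.7/2 = 99.34 mol.
Outlet amounts (n = n₀ + ν ξ):
  R: 664.5 − 2(99.34) = 465.8
  Q: 0 + 1(99.34) = 99.34
  P: 0 + 1(99.34) = 99.34
Total out = 664.5 mol; y_Q = 99.34 / 664.5 = 0.1495.

0.149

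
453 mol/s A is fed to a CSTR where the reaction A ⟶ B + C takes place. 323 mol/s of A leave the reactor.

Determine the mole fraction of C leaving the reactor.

0.223

For A: n = n₀ − 1ξ → 323 = 453 − 1ξ, giving ξ = 130 mol/s.
Outlet amounts (n = n₀ + ν ξ):
  A: 453 − 1(130) = 323
  B: 0 + 1(130) = 130
  C: 0 + 1(130) = 130
Total out = 583 mol/s; y_C = 130 / 583 = 0.223.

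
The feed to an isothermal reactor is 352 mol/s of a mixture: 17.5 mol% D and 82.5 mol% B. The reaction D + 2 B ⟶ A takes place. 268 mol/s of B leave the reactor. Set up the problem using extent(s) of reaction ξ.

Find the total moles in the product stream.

For B: n = n₀ − 2ξ → 268 = 290.4 − 2ξ, giving ξ = 11.2 mol/s.
Outlet amounts (n = n₀ + ν ξ):
  D: 61.6 − 1(11.2) = 50.4
  B: 290.4 − 2(11.2) = 268
  A: 0 + 1(11.2) = 11.2
Total out = 50.4 + 268 + 11.2 = 329.6 mol/s.

330 mol/s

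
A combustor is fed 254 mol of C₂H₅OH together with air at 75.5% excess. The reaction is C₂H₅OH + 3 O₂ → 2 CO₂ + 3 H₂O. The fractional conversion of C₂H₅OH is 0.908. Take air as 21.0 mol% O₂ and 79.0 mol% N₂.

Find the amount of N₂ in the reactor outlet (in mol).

5030 mol

Stoichiometric O₂ = 3 × 254 = 762 mol; O₂ fed = 762 × 1.755 = 1337 mol.
N₂ fed = 1337 × 79/21 = 5031 mol.
Fuel reacted = 0.908 × 254 → ξ = 230.6 mol.
Outlet (n = n₀ + ν ξ):
  C₂H₅OH: 254 − 1(230.6) = 23.37
  O₂: 1337 − 3(230.6) = 645.4
  N₂: 5031 (inert)
  CO₂: 0 + 2(230.6) = 461.3
  H₂O: 0 + 3(230.6) = 691.9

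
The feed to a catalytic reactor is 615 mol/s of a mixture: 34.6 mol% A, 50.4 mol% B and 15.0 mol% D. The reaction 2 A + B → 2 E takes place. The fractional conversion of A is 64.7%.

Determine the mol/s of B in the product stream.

241 mol/s

A reacted = 0.647 × 212.8 = 137.7 mol/s; ν_A = −2, so ξ = 137.7/2 = 68.84 mol/s.
Outlet amounts (n = n₀ + ν ξ):
  A: 212.8 − 2(68.84) = 75.11
  B: 310 − 1(68.84) = 241.1
  E: 0 + 2(68.84) = 137.7
  D: 92.25 (inert)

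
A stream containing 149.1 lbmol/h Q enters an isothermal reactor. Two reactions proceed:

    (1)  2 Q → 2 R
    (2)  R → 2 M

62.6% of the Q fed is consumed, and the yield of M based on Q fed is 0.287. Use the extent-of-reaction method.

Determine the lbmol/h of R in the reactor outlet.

71.9 lbmol/h

Conversion of Q: Q consumed = 2ξ₁ = 0.626 × 149.1 → ξ₁ = 46.67 lbmol/h.
Yield of M: 2ξ₂ / 149.1 = 0.287 → ξ₂ = 21.4 lbmol/h.
Outlet amounts (n = n₀ + Σ ν·ξ):
  Q: 149.1 − 2(46.67) = 55.76
  R: 0 + 2(46.67) − 1(21.4) = 71.94
  M: 0 + 2(21.4) = 42.79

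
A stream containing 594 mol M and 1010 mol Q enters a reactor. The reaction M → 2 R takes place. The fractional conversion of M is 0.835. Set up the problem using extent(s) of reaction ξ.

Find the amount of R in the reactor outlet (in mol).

992 mol

M reacted = 0.835 × 594 = 496 mol; ν_M = −1, so ξ = 496/1 = 496 mol.
Outlet amounts (n = n₀ + ν ξ):
  M: 594 − 1(496) = 98.01
  R: 0 + 2(496) = 992
  Q: 1010 (inert)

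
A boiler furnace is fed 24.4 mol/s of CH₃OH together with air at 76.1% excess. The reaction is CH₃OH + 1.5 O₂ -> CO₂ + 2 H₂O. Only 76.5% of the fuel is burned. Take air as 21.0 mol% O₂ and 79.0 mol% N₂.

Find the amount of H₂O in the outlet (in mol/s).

37.3 mol/s

Stoichiometric O₂ = 1.5 × 24.4 = 36.6 mol/s; O₂ fed = 36.6 × 1.761 = 64.45 mol/s.
N₂ fed = 64.45 × 79/21 = 242.5 mol/s.
Fuel reacted = 0.765 × 24.4 → ξ = 18.67 mol/s.
Outlet (n = n₀ + ν ξ):
  CH₃OH: 24.4 − 1(18.67) = 5.734
  O₂: 64.45 − 1.5(18.67) = 36.45
  N₂: 242.5 (inert)
  CO₂: 0 + 1(18.67) = 18.67
  H₂O: 0 + 2(18.67) = 37.33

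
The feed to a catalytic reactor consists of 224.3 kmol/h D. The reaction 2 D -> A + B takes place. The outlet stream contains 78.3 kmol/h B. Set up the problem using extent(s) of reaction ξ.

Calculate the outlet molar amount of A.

For B: n = n₀ + 1ξ → 78.3 = 0 + 1ξ, giving ξ = 78.3 kmol/h.
Outlet amounts (n = n₀ + ν ξ):
  D: 224.3 − 2(78.3) = 67.7
  A: 0 + 1(78.3) = 78.3
  B: 0 + 1(78.3) = 78.3

78.3 kmol/h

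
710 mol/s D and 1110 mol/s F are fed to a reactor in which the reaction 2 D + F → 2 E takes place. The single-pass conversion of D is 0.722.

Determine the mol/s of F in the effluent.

854 mol/s

D reacted = 0.722 × 710 = 512.6 mol/s; ν_D = −2, so ξ = 512.6/2 = 256.3 mol/s.
Outlet amounts (n = n₀ + ν ξ):
  D: 710 − 2(256.3) = 197.4
  F: 1110 − 1(256.3) = 853.7
  E: 0 + 2(256.3) = 512.6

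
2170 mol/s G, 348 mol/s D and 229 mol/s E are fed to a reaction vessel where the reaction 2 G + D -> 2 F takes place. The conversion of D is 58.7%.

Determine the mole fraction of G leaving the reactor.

0.693

D reacted = 0.587 × 348 = 204.3 mol/s; ν_D = −1, so ξ = 204.3/1 = 204.3 mol/s.
Outlet amounts (n = n₀ + ν ξ):
  G: 2170 − 2(204.3) = 1761
  D: 348 − 1(204.3) = 143.7
  F: 0 + 2(204.3) = 408.6
  E: 229 (inert)
Total out = 2543 mol/s; y_G = 1761 / 2543 = 0.6927.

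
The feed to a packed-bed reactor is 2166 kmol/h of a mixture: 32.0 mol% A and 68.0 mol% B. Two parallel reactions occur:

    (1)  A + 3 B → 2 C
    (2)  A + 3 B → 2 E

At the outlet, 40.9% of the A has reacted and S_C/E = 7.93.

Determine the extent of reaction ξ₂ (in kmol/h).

ξ₂ = 31.7 kmol/h

Conversion of A: A consumed = 0.409 × 693.1 = 283.5 kmol/h = 1ξ₁ + 1ξ₂.
Selectivity: 2ξ₁ / (2ξ₂) = 7.93 → ξ₁ = 7.93 ξ₂.
Substitute: (1·7.93 + 1) ξ₂ = 283.5 → ξ₂ = 31.75 kmol/h, ξ₁ = 251.7 kmol/h.
Outlet amounts (n = n₀ + Σ ν·ξ):
  A: 693.1 − 1(251.7) − 1(31.75) = 409.6
  B: 1473 − 3(251.7) − 3(31.75) = 622.4
  C: 0 + 2(251.7) = 503.5
  E: 0 + 2(31.75) = 63.49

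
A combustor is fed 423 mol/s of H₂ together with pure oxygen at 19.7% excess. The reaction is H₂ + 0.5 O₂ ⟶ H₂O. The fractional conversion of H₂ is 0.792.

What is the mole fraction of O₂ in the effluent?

0.168

Stoichiometric O₂ = 0.5 × 423 = 211.5 mol/s; O₂ fed = 211.5 × 1.197 = 253.2 mol/s.
Fuel reacted = 0.792 × 423 → ξ = 335 mol/s.
Outlet (n = n₀ + ν ξ):
  H₂: 423 − 1(335) = 87.98
  O₂: 253.2 − 0.5(335) = 85.66
  H₂O: 0 + 1(335) = 335
Total out = 508.7 mol/s; y_O₂ = 85.66 / 508.7 = 0.1684.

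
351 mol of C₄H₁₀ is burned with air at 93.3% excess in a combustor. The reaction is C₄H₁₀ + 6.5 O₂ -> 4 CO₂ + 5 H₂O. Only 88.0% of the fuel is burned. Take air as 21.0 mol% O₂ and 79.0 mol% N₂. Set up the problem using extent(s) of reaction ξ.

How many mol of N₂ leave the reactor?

16600 mol

Stoichiometric O₂ = 6.5 × 351 = 2282 mol; O₂ fed = 2282 × 1.933 = 4410 mol.
N₂ fed = 4410 × 79/21 = 16590 mol.
Fuel reacted = 0.88 × 351 → ξ = 308.9 mol.
Outlet (n = n₀ + ν ξ):
  C₄H₁₀: 351 − 1(308.9) = 42.12
  O₂: 4410 − 6.5(308.9) = 2402
  N₂: 16590 (inert)
  CO₂: 0 + 4(308.9) = 1236
  H₂O: 0 + 5(308.9) = 1544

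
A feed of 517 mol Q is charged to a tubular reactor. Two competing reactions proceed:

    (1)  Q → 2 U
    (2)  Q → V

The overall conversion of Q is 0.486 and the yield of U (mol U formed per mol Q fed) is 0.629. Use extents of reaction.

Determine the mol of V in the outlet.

Yield of U: 2ξ₁ / 517 = 0.629 → ξ₁ = 162.6 mol.
Conversion of Q: 1ξ₁ + 1ξ₂ = 0.486 × 517 = 251.3 → ξ₂ = 88.67 mol.
Outlet amounts (n = n₀ + Σ ν·ξ):
  Q: 517 − 1(162.6) − 1(88.67) = 265.7
  U: 0 + 2(162.6) = 325.2
  V: 0 + 1(88.67) = 88.67

88.7 mol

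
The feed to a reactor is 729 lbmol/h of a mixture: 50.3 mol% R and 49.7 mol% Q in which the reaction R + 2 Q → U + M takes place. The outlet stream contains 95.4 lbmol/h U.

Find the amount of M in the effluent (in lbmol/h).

95.4 lbmol/h

For U: n = n₀ + 1ξ → 95.4 = 0 + 1ξ, giving ξ = 95.4 lbmol/h.
Outlet amounts (n = n₀ + ν ξ):
  R: 366.7 − 1(95.4) = 271.3
  Q: 362.3 − 2(95.4) = 171.5
  U: 0 + 1(95.4) = 95.4
  M: 0 + 1(95.4) = 95.4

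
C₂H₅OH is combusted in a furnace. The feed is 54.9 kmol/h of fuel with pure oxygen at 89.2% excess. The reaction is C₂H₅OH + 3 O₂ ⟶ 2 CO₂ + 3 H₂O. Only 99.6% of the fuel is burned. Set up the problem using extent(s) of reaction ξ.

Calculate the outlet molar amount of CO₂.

109 kmol/h

Stoichiometric O₂ = 3 × 54.9 = 164.7 kmol/h; O₂ fed = 164.7 × 1.892 = 311.6 kmol/h.
Fuel reacted = 0.996 × 54.9 → ξ = 54.68 kmol/h.
Outlet (n = n₀ + ν ξ):
  C₂H₅OH: 54.9 − 1(54.68) = 0.2196
  O₂: 311.6 − 3(54.68) = 147.6
  CO₂: 0 + 2(54.68) = 109.4
  H₂O: 0 + 3(54.68) = 164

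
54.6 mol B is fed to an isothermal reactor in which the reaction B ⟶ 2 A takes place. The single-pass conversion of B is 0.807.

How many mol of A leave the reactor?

B reacted = 0.807 × 54.6 = 44.06 mol; ν_B = −1, so ξ = 44.06/1 = 44.06 mol.
Outlet amounts (n = n₀ + ν ξ):
  B: 54.6 − 1(44.06) = 10.54
  A: 0 + 2(44.06) = 88.12

88.1 mol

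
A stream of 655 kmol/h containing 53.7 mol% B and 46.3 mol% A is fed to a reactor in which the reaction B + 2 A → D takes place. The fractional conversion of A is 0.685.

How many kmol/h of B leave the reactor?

A reacted = 0.685 × 303.3 = 207.7 kmol/h; ν_A = −2, so ξ = 207.7/2 = 103.9 kmol/h.
Outlet amounts (n = n₀ + ν ξ):
  B: 351.7 − 1(103.9) = 247.9
  A: 303.3 − 2(103.9) = 95.53
  D: 0 + 1(103.9) = 103.9

248 kmol/h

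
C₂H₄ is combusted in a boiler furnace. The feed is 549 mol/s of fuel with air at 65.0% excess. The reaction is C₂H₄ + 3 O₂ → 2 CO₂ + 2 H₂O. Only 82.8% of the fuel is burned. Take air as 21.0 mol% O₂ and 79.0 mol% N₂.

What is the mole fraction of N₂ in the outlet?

0.758

Stoichiometric O₂ = 3 × 549 = 1647 mol/s; O₂ fed = 1647 × 1.650 = 2718 mol/s.
N₂ fed = 2718 × 79/21 = 10220 mol/s.
Fuel reacted = 0.828 × 549 → ξ = 454.6 mol/s.
Outlet (n = n₀ + ν ξ):
  C₂H₄: 549 − 1(454.6) = 94.43
  O₂: 2718 − 3(454.6) = 1354
  N₂: 10220 (inert)
  CO₂: 0 + 2(454.6) = 909.1
  H₂O: 0 + 2(454.6) = 909.1
Total out = 13490 mol/s; y_N₂ = 10220 / 13490 = 0.7578.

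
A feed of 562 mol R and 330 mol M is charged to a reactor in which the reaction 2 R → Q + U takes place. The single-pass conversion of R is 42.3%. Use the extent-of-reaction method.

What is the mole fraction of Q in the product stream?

R reacted = 0.423 × 562 = 237.7 mol; ν_R = −2, so ξ = 237.7/2 = 118.9 mol.
Outlet amounts (n = n₀ + ν ξ):
  R: 562 − 2(118.9) = 324.3
  Q: 0 + 1(118.9) = 118.9
  U: 0 + 1(118.9) = 118.9
  M: 330 (inert)
Total out = 892 mol; y_Q = 118.9 / 892 = 0.1333.

0.133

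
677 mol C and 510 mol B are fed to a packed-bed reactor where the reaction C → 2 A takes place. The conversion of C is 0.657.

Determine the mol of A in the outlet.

890 mol

C reacted = 0.657 × 677 = 444.8 mol; ν_C = −1, so ξ = 444.8/1 = 444.8 mol.
Outlet amounts (n = n₀ + ν ξ):
  C: 677 − 1(444.8) = 232.2
  A: 0 + 2(444.8) = 889.6
  B: 510 (inert)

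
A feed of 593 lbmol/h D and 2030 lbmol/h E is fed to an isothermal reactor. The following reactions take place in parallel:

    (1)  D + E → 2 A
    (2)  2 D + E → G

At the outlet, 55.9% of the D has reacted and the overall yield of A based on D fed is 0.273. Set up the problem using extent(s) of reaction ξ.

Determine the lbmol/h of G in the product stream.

Yield of A: 2ξ₁ / 593 = 0.273 → ξ₁ = 80.94 lbmol/h.
Conversion of D: 1ξ₁ + 2ξ₂ = 0.559 × 593 = 331.5 → ξ₂ = 125.3 lbmol/h.
Outlet amounts (n = n₀ + Σ ν·ξ):
  D: 593 − 1(80.94) − 2(125.3) = 261.5
  E: 2030 − 1(80.94) − 1(125.3) = 1824
  A: 0 + 2(80.94) = 161.9
  G: 0 + 1(125.3) = 125.3

125 lbmol/h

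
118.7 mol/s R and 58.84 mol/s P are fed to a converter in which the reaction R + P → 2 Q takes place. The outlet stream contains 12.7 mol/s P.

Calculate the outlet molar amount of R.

For P: n = n₀ − 1ξ → 12.7 = 58.84 − 1ξ, giving ξ = 46.14 mol/s.
Outlet amounts (n = n₀ + ν ξ):
  R: 118.7 − 1(46.14) = 72.56
  P: 58.84 − 1(46.14) = 12.7
  Q: 0 + 2(46.14) = 92.28

72.6 mol/s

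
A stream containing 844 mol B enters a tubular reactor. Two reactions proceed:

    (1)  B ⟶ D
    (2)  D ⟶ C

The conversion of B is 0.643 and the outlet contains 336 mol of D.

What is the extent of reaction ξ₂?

Conversion of B: B consumed = 1ξ₁ = 0.643 × 844 → ξ₁ = 542.7 mol.
D balance: n_D = 0 + 1ξ₁ − 1ξ₂ = 336 → ξ₂ = (1·542.7 − 336)/1 = 206.7 mol.
Outlet amounts (n = n₀ + Σ ν·ξ):
  B: 844 − 1(542.7) = 301.3
  D: 0 + 1(542.7) − 1(206.7) = 336
  C: 0 + 1(206.7) = 206.7

ξ₂ = 207 mol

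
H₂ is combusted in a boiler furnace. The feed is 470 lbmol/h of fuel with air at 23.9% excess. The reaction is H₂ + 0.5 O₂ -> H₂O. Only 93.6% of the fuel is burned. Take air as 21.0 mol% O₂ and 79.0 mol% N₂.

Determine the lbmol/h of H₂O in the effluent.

Stoichiometric O₂ = 0.5 × 470 = 235 lbmol/h; O₂ fed = 235 × 1.239 = 291.2 lbmol/h.
N₂ fed = 291.2 × 79/21 = 1095 lbmol/h.
Fuel reacted = 0.936 × 470 → ξ = 439.9 lbmol/h.
Outlet (n = n₀ + ν ξ):
  H₂: 470 − 1(439.9) = 30.08
  O₂: 291.2 − 0.5(439.9) = 71.2
  N₂: 1095 (inert)
  H₂O: 0 + 1(439.9) = 439.9

440 lbmol/h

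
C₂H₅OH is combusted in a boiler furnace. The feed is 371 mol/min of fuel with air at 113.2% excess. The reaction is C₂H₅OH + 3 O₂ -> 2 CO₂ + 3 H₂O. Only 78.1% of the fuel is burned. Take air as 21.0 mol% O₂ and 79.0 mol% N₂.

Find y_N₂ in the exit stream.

0.746

Stoichiometric O₂ = 3 × 371 = 1113 mol/min; O₂ fed = 1113 × 2.132 = 2373 mol/min.
N₂ fed = 2373 × 79/21 = 8927 mol/min.
Fuel reacted = 0.781 × 371 → ξ = 289.8 mol/min.
Outlet (n = n₀ + ν ξ):
  C₂H₅OH: 371 − 1(289.8) = 81.25
  O₂: 2373 − 3(289.8) = 1504
  N₂: 8927 (inert)
  CO₂: 0 + 2(289.8) = 579.5
  H₂O: 0 + 3(289.8) = 869.3
Total out = 11960 mol/min; y_N₂ = 8927 / 11960 = 0.7464.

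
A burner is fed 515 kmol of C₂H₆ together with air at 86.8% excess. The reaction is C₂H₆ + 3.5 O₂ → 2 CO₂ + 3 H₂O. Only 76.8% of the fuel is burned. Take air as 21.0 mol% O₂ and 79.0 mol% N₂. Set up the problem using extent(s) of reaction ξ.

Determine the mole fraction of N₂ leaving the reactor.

0.756

Stoichiometric O₂ = 3.5 × 515 = 1802 kmol; O₂ fed = 1802 × 1.868 = 3367 kmol.
N₂ fed = 3367 × 79/21 = 12670 kmol.
Fuel reacted = 0.768 × 515 → ξ = 395.5 kmol.
Outlet (n = n₀ + ν ξ):
  C₂H₆: 515 − 1(395.5) = 119.5
  O₂: 3367 − 3.5(395.5) = 1983
  N₂: 12670 (inert)
  CO₂: 0 + 2(395.5) = 791
  H₂O: 0 + 3(395.5) = 1187
Total out = 16750 kmol; y_N₂ = 12670 / 16750 = 0.7564.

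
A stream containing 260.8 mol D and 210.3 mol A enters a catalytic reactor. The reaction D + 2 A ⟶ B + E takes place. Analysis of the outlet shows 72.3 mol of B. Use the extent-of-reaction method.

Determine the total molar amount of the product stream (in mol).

399 mol

For B: n = n₀ + 1ξ → 72.3 = 0 + 1ξ, giving ξ = 72.3 mol.
Outlet amounts (n = n₀ + ν ξ):
  D: 260.8 − 1(72.3) = 188.5
  A: 210.3 − 2(72.3) = 65.7
  B: 0 + 1(72.3) = 72.3
  E: 0 + 1(72.3) = 72.3
Total out = 188.5 + 65.7 + 72.3 + 72.3 = 398.8 mol.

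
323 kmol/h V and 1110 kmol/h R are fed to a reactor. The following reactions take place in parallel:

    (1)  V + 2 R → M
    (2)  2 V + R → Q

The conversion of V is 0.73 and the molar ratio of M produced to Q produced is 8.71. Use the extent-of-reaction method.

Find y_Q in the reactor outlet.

0.0219

Conversion of V: V consumed = 0.73 × 323 = 235.8 kmol/h = 1ξ₁ + 2ξ₂.
Selectivity: 1ξ₁ / (1ξ₂) = 8.71 → ξ₁ = 8.71 ξ₂.
Substitute: (1·8.71 + 2) ξ₂ = 235.8 → ξ₂ = 22.02 kmol/h, ξ₁ = 191.8 kmol/h.
Outlet amounts (n = n₀ + Σ ν·ξ):
  V: 323 − 1(191.8) − 2(22.02) = 87.21
  R: 1110 − 2(191.8) − 1(22.02) = 704.5
  M: 0 + 1(191.8) = 191.8
  Q: 0 + 1(22.02) = 22.02
Total out = 1005 kmol/h; y_Q = 22.02 / 1005 = 0.0219.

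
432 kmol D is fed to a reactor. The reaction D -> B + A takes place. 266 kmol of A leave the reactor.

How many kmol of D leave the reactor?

166 kmol

For A: n = n₀ + 1ξ → 266 = 0 + 1ξ, giving ξ = 266 kmol.
Outlet amounts (n = n₀ + ν ξ):
  D: 432 − 1(266) = 166
  B: 0 + 1(266) = 266
  A: 0 + 1(266) = 266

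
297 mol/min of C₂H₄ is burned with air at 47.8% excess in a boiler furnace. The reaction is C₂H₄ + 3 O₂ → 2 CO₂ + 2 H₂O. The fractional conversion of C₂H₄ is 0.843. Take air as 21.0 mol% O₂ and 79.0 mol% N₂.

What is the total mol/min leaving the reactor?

Stoichiometric O₂ = 3 × 297 = 891 mol/min; O₂ fed = 891 × 1.478 = 1317 mol/min.
N₂ fed = 1317 × 79/21 = 4954 mol/min.
Fuel reacted = 0.843 × 297 → ξ = 250.4 mol/min.
Outlet (n = n₀ + ν ξ):
  C₂H₄: 297 − 1(250.4) = 46.63
  O₂: 1317 − 3(250.4) = 565.8
  N₂: 4954 (inert)
  CO₂: 0 + 2(250.4) = 500.7
  H₂O: 0 + 2(250.4) = 500.7
Total out = 46.63 + 565.8 + 4954 + 500.7 + 500.7 = 6568 mol/min.

6570 mol/min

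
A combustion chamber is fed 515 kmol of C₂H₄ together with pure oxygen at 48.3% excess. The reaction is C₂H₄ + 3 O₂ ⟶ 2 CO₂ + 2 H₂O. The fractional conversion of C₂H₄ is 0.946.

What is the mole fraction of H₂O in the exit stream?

0.347

Stoichiometric O₂ = 3 × 515 = 1545 kmol; O₂ fed = 1545 × 1.483 = 2291 kmol.
Fuel reacted = 0.946 × 515 → ξ = 487.2 kmol.
Outlet (n = n₀ + ν ξ):
  C₂H₄: 515 − 1(487.2) = 27.81
  O₂: 2291 − 3(487.2) = 829.7
  CO₂: 0 + 2(487.2) = 974.4
  H₂O: 0 + 2(487.2) = 974.4
Total out = 2806 kmol; y_H₂O = 974.4 / 2806 = 0.3472.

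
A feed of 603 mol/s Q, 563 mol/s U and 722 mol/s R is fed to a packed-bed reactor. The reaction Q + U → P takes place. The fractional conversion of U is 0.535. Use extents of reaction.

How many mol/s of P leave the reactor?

U reacted = 0.535 × 563 = 301.2 mol/s; ν_U = −1, so ξ = 301.2/1 = 301.2 mol/s.
Outlet amounts (n = n₀ + ν ξ):
  Q: 603 − 1(301.2) = 301.8
  U: 563 − 1(301.2) = 261.8
  P: 0 + 1(301.2) = 301.2
  R: 722 (inert)

301 mol/s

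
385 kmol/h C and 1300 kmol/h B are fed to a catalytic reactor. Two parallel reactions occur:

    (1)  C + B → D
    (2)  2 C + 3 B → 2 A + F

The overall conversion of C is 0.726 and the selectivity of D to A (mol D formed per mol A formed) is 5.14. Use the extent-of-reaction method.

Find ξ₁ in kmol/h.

ξ₁ = 234 kmol/h

Conversion of C: C consumed = 0.726 × 385 = 279.5 kmol/h = 1ξ₁ + 2ξ₂.
Selectivity: 1ξ₁ / (2ξ₂) = 5.14 → ξ₁ = 10.28 ξ₂.
Substitute: (1·10.28 + 2) ξ₂ = 279.5 → ξ₂ = 22.76 kmol/h, ξ₁ = 234 kmol/h.
Outlet amounts (n = n₀ + Σ ν·ξ):
  C: 385 − 1(234) − 2(22.76) = 105.5
  B: 1300 − 1(234) − 3(22.76) = 997.7
  D: 0 + 1(234) = 234
  A: 0 + 2(22.76) = 45.52
  F: 0 + 1(22.76) = 22.76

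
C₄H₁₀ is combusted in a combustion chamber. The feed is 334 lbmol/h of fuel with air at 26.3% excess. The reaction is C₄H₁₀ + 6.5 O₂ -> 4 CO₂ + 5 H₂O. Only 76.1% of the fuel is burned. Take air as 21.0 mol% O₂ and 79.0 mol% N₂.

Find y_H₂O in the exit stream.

Stoichiometric O₂ = 6.5 × 334 = 2171 lbmol/h; O₂ fed = 2171 × 1.263 = 2742 lbmol/h.
N₂ fed = 2742 × 79/21 = 10320 lbmol/h.
Fuel reacted = 0.761 × 334 → ξ = 254.2 lbmol/h.
Outlet (n = n₀ + ν ξ):
  C₄H₁₀: 334 − 1(254.2) = 79.83
  O₂: 2742 − 6.5(254.2) = 1090
  N₂: 10320 (inert)
  CO₂: 0 + 4(254.2) = 1017
  H₂O: 0 + 5(254.2) = 1271
Total out = 13770 lbmol/h; y_H₂O = 1271 / 13770 = 0.09228.

0.0923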